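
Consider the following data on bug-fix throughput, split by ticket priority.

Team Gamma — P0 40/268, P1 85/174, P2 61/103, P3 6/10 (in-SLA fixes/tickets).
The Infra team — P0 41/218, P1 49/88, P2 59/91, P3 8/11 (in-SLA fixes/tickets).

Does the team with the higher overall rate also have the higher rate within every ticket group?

Yes

P0: Team Gamma 40/268 = 14.9%, the Infra team 41/218 = 18.8% → the Infra team
P1: Team Gamma 85/174 = 48.9%, the Infra team 49/88 = 55.7% → the Infra team
P2: Team Gamma 61/103 = 59.2%, the Infra team 59/91 = 64.8% → the Infra team
P3: Team Gamma 6/10 = 60.0%, the Infra team 8/11 = 72.7% → the Infra team
Overall: Team Gamma 192/555 = 34.6%, the Infra team 157/408 = 38.5% → the Infra team
The Infra team wins overall and in every ticket group — no reversal.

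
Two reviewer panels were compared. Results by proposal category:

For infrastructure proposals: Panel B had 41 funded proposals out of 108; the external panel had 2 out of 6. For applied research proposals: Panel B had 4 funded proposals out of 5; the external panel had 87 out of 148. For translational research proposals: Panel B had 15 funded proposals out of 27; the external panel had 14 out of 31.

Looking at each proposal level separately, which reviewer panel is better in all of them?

Panel B

Infrastructure: Panel B 41/108 = 38.0%, the external panel 2/6 = 33.3% → Panel B
Applied research: Panel B 4/5 = 80.0%, the external panel 87/148 = 58.8% → Panel B
Translational research: Panel B 15/27 = 55.6%, the external panel 14/31 = 45.2% → Panel B
Panel B has the higher rate in all 3 groups.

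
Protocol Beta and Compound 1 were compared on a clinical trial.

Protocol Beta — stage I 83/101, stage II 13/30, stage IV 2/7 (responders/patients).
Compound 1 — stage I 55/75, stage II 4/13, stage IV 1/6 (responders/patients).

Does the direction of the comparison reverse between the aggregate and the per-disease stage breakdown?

Stage I: Protocol Beta 83/101 = 82.2%, Compound 1 55/75 = 73.3% → Protocol Beta
Stage II: Protocol Beta 13/30 = 43.3%, Compound 1 4/13 = 30.8% → Protocol Beta
Stage IV: Protocol Beta 2/7 = 28.6%, Compound 1 1/6 = 16.7% → Protocol Beta
Overall: Protocol Beta 98/138 = 71.0%, Compound 1 60/94 = 63.8% → Protocol Beta
Protocol Beta wins overall and in every disease group — no reversal.

No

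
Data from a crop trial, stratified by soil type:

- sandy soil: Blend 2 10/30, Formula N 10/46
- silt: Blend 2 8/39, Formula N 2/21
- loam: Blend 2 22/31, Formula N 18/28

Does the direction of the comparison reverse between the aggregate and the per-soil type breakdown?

No

Sandy soil: Blend 2 10/30 = 33.3%, Formula N 10/46 = 21.7% → Blend 2
Silt: Blend 2 8/39 = 20.5%, Formula N 2/21 = 9.5% → Blend 2
Loam: Blend 2 22/31 = 71.0%, Formula N 18/28 = 64.3% → Blend 2
Overall: Blend 2 40/100 = 40.0%, Formula N 30/95 = 31.6% → Blend 2
Blend 2 wins overall and in every soil group — no reversal.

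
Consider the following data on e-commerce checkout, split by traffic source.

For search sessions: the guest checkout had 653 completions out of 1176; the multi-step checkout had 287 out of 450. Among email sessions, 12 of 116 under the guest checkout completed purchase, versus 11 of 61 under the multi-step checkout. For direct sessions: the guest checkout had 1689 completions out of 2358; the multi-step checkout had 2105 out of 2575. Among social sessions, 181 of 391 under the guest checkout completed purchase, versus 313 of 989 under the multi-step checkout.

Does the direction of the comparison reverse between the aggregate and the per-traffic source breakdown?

Search: the guest checkout 653/1176 = 55.5%, the multi-step checkout 287/450 = 63.8% → the multi-step checkout
Email: the guest checkout 12/116 = 10.3%, the multi-step checkout 11/61 = 18.0% → the multi-step checkout
Direct: the guest checkout 1689/2358 = 71.6%, the multi-step checkout 2105/2575 = 81.7% → the multi-step checkout
Social: the guest checkout 181/391 = 46.3%, the multi-step checkout 313/989 = 31.6% → the guest checkout
Overall: the guest checkout 2535/4041 = 62.7%, the multi-step checkout 2716/4075 = 66.7% → the multi-step checkout
Neither sweeps: the guest checkout wins 1 of 4 groups, the multi-step checkout wins 3. The multi-step checkout wins overall but not every group — no Simpson reversal.

No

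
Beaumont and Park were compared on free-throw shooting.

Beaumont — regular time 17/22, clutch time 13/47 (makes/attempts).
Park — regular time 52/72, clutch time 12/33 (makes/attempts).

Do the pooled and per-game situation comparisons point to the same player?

No

Regular time: Beaumont 17/22 = 77.3%, Park 52/72 = 72.2% → Beaumont
Clutch time: Beaumont 13/47 = 27.7%, Park 12/33 = 36.4% → Park
Overall: Beaumont 30/69 = 43.5%, Park 64/105 = 61.0% → Park
Neither sweeps: Beaumont wins 1 of 2 groups, Park wins 1. Park wins overall but not every group — no Simpson reversal.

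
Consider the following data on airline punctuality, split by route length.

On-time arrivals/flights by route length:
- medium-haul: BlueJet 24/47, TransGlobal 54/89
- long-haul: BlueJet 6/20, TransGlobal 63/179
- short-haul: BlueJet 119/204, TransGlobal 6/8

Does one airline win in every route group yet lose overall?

Yes

Medium-haul: BlueJet 24/47 = 51.1%, TransGlobal 54/89 = 60.7% → TransGlobal
Long-haul: BlueJet 6/20 = 30.0%, TransGlobal 63/179 = 35.2% → TransGlobal
Short-haul: BlueJet 119/204 = 58.3%, TransGlobal 6/8 = 75.0% → TransGlobal
Overall: BlueJet 149/271 = 55.0%, TransGlobal 123/276 = 44.6% → BlueJet
TransGlobal wins each route group but BlueJet wins overall — the comparison reverses. TransGlobal's flights skew toward long-haul, which has a lower base rate.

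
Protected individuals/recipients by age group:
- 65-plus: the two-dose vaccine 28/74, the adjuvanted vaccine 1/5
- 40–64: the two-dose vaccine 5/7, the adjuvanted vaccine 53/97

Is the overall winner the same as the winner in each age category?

No

65-plus: the two-dose vaccine 28/74 = 37.8%, the adjuvanted vaccine 1/5 = 20.0% → the two-dose vaccine
40–64: the two-dose vaccine 5/7 = 71.4%, the adjuvanted vaccine 53/97 = 54.6% → the two-dose vaccine
Overall: the two-dose vaccine 33/81 = 40.7%, the adjuvanted vaccine 54/102 = 52.9% → the adjuvanted vaccine
The two-dose vaccine wins each age group but the adjuvanted vaccine wins overall — the comparison reverses. The two-dose vaccine's recipients skew toward 65-plus, which has a lower base rate.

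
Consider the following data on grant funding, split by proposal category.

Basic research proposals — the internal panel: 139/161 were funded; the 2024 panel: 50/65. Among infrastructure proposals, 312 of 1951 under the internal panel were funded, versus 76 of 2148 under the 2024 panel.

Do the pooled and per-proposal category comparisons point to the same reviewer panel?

Basic research: the internal panel 139/161 = 86.3%, the 2024 panel 50/65 = 76.9% → the internal panel
Infrastructure: the internal panel 312/1951 = 16.0%, the 2024 panel 76/2148 = 3.5% → the internal panel
Overall: the internal panel 451/2112 = 21.4%, the 2024 panel 126/2213 = 5.7% → the internal panel
The internal panel wins overall and in every proposal group — no reversal.

Yes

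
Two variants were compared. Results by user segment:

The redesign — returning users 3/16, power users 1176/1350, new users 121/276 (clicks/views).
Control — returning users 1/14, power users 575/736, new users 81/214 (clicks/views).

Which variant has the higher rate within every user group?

Returning users: the redesign 3/16 = 18.8%, Control 1/14 = 7.1% → the redesign
Power users: the redesign 1176/1350 = 87.1%, Control 575/736 = 78.1% → the redesign
New users: the redesign 121/276 = 43.8%, Control 81/214 = 37.9% → the redesign
The redesign has the higher rate in all 3 groups.

the redesign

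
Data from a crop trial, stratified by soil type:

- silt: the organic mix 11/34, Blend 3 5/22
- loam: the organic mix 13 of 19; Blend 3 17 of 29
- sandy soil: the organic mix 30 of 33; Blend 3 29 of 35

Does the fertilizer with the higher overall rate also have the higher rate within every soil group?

Silt: the organic mix 11/34 = 32.4%, Blend 3 5/22 = 22.7% → the organic mix
Loam: the organic mix 13/19 = 68.4%, Blend 3 17/29 = 58.6% → the organic mix
Sandy soil: the organic mix 30/33 = 90.9%, Blend 3 29/35 = 82.9% → the organic mix
Overall: the organic mix 54/86 = 62.8%, Blend 3 51/86 = 59.3% → the organic mix
The organic mix wins overall and in every soil group — no reversal.

Yes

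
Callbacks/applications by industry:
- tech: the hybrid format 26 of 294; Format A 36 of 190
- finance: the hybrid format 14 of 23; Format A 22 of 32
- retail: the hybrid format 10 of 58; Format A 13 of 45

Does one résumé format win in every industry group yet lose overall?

Tech: the hybrid format 26/294 = 8.8%, Format A 36/190 = 18.9% → Format A
Finance: the hybrid format 14/23 = 60.9%, Format A 22/32 = 68.8% → Format A
Retail: the hybrid format 10/58 = 17.2%, Format A 13/45 = 28.9% → Format A
Overall: the hybrid format 50/375 = 13.3%, Format A 71/267 = 26.6% → Format A
Format A wins overall and in every industry group — no reversal.

No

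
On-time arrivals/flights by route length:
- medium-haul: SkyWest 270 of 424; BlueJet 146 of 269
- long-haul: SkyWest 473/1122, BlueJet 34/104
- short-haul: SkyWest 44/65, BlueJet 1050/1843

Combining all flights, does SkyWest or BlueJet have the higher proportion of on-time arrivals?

Medium-haul: SkyWest 270/424 = 63.7%, BlueJet 146/269 = 54.3% → SkyWest
Long-haul: SkyWest 473/1122 = 42.2%, BlueJet 34/104 = 32.7% → SkyWest
Short-haul: SkyWest 44/65 = 67.7%, BlueJet 1050/1843 = 57.0% → SkyWest
Overall: SkyWest 787/1611 = 48.9%, BlueJet 1230/2216 = 55.5% → BlueJet
(SkyWest wins every route group but BlueJet wins overall — SkyWest's flights skew toward the low-rate long-haul group.)

BlueJet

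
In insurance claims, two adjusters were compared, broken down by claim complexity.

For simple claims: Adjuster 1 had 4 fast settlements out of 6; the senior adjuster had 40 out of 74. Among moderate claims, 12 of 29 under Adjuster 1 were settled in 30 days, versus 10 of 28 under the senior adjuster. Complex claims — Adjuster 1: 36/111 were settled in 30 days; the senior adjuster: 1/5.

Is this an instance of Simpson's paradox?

Simple: Adjuster 1 4/6 = 66.7%, the senior adjuster 40/74 = 54.1% → Adjuster 1
Moderate: Adjuster 1 12/29 = 41.4%, the senior adjuster 10/28 = 35.7% → Adjuster 1
Complex: Adjuster 1 36/111 = 32.4%, the senior adjuster 1/5 = 20.0% → Adjuster 1
Overall: Adjuster 1 52/146 = 35.6%, the senior adjuster 51/107 = 47.7% → the senior adjuster
Adjuster 1 wins each claim group but the senior adjuster wins overall — the comparison reverses. Adjuster 1's claims skew toward complex, which has a lower base rate.

Yes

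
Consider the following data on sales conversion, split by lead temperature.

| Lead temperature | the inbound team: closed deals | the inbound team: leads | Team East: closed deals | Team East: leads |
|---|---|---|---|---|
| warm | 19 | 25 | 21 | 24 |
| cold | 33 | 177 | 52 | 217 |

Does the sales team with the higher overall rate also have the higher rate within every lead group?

Warm: the inbound team 19/25 = 76.0%, Team East 21/24 = 87.5% → Team East
Cold: the inbound team 33/177 = 18.6%, Team East 52/217 = 24.0% → Team East
Overall: the inbound team 52/202 = 25.7%, Team East 73/241 = 30.3% → Team East
Team East wins overall and in every lead group — no reversal.

Yes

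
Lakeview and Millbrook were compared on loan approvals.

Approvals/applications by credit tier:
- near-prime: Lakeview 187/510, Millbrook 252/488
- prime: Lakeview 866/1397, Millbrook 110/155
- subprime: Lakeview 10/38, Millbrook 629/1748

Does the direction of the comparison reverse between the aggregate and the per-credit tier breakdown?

Near-prime: Lakeview 187/510 = 36.7%, Millbrook 252/488 = 51.6% → Millbrook
Prime: Lakeview 866/1397 = 62.0%, Millbrook 110/155 = 71.0% → Millbrook
Subprime: Lakeview 10/38 = 26.3%, Millbrook 629/1748 = 36.0% → Millbrook
Overall: Lakeview 1063/1945 = 54.7%, Millbrook 991/2391 = 41.4% → Lakeview
Millbrook wins each credit group but Lakeview wins overall — the comparison reverses. Millbrook's applications skew toward subprime, which has a lower base rate.

Yes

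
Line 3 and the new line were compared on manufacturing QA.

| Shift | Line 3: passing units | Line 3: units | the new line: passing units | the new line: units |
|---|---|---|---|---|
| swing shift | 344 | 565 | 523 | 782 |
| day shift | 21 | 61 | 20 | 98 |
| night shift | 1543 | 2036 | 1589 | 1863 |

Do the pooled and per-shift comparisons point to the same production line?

No

Swing shift: Line 3 344/565 = 60.9%, the new line 523/782 = 66.9% → the new line
Day shift: Line 3 21/61 = 34.4%, the new line 20/98 = 20.4% → Line 3
Night shift: Line 3 1543/2036 = 75.8%, the new line 1589/1863 = 85.3% → the new line
Overall: Line 3 1908/2662 = 71.7%, the new line 2132/2743 = 77.7% → the new line
Neither sweeps: Line 3 wins 1 of 3 groups, the new line wins 2. The new line wins overall but not every group — no Simpson reversal.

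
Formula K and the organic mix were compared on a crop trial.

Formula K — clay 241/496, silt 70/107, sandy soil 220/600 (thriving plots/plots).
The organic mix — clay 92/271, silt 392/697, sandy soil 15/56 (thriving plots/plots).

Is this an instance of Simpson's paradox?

Clay: Formula K 241/496 = 48.6%, the organic mix 92/271 = 33.9% → Formula K
Silt: Formula K 70/107 = 65.4%, the organic mix 392/697 = 56.2% → Formula K
Sandy soil: Formula K 220/600 = 36.7%, the organic mix 15/56 = 26.8% → Formula K
Overall: Formula K 531/1203 = 44.1%, the organic mix 499/1024 = 48.7% → the organic mix
Formula K wins each soil group but the organic mix wins overall — the comparison reverses. Formula K's plots skew toward sandy soil, which has a lower base rate.

Yes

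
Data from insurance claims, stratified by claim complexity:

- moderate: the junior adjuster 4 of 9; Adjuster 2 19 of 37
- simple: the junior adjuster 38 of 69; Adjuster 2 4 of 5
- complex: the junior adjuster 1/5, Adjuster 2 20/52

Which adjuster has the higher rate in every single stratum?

Adjuster 2

Moderate: the junior adjuster 4/9 = 44.4%, Adjuster 2 19/37 = 51.4% → Adjuster 2
Simple: the junior adjuster 38/69 = 55.1%, Adjuster 2 4/5 = 80.0% → Adjuster 2
Complex: the junior adjuster 1/5 = 20.0%, Adjuster 2 20/52 = 38.5% → Adjuster 2
Adjuster 2 has the higher rate in all 3 groups.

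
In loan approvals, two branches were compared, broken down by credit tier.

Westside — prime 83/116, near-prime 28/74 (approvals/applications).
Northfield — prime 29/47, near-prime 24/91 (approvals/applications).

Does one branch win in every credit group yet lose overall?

Prime: Westside 83/116 = 71.6%, Northfield 29/47 = 61.7% → Westside
Near-prime: Westside 28/74 = 37.8%, Northfield 24/91 = 26.4% → Westside
Overall: Westside 111/190 = 58.4%, Northfield 53/138 = 38.4% → Westside
Westside wins overall and in every credit group — no reversal.

No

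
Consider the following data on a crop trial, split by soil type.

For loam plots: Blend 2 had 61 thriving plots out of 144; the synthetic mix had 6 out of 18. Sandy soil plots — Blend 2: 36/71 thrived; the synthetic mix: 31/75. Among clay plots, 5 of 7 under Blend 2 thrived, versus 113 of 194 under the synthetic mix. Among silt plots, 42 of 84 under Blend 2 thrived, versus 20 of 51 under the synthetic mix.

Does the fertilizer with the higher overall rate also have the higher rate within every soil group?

No

Loam: Blend 2 61/144 = 42.4%, the synthetic mix 6/18 = 33.3% → Blend 2
Sandy soil: Blend 2 36/71 = 50.7%, the synthetic mix 31/75 = 41.3% → Blend 2
Clay: Blend 2 5/7 = 71.4%, the synthetic mix 113/194 = 58.2% → Blend 2
Silt: Blend 2 42/84 = 50.0%, the synthetic mix 20/51 = 39.2% → Blend 2
Overall: Blend 2 144/306 = 47.1%, the synthetic mix 170/338 = 50.3% → the synthetic mix
Blend 2 wins each soil group but the synthetic mix wins overall — the comparison reverses. Blend 2's plots skew toward loam, which has a lower base rate.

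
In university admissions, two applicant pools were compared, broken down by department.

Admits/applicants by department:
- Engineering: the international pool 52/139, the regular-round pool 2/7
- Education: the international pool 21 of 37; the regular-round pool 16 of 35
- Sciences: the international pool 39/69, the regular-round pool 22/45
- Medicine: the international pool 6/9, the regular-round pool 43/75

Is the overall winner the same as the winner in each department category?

Engineering: the international pool 52/139 = 37.4%, the regular-round pool 2/7 = 28.6% → the international pool
Education: the international pool 21/37 = 56.8%, the regular-round pool 16/35 = 45.7% → the international pool
Sciences: the international pool 39/69 = 56.5%, the regular-round pool 22/45 = 48.9% → the international pool
Medicine: the international pool 6/9 = 66.7%, the regular-round pool 43/75 = 57.3% → the international pool
Overall: the international pool 118/254 = 46.5%, the regular-round pool 83/162 = 51.2% → the regular-round pool
The international pool wins each department group but the regular-round pool wins overall — the comparison reverses. The international pool's applicants skew toward Engineering, which has a lower base rate.

No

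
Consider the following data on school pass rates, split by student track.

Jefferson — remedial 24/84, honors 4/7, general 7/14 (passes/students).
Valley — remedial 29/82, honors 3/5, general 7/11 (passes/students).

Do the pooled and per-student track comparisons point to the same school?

Yes

Remedial: Jefferson 24/84 = 28.6%, Valley 29/82 = 35.4% → Valley
Honors: Jefferson 4/7 = 57.1%, Valley 3/5 = 60.0% → Valley
General: Jefferson 7/14 = 50.0%, Valley 7/11 = 63.6% → Valley
Overall: Jefferson 35/105 = 33.3%, Valley 39/98 = 39.8% → Valley
Valley wins overall and in every student group — no reversal.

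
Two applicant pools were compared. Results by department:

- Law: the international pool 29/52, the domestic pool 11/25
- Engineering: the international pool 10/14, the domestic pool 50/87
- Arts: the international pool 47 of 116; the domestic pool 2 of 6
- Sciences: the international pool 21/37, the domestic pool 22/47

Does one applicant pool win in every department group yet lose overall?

Yes

Law: the international pool 29/52 = 55.8%, the domestic pool 11/25 = 44.0% → the international pool
Engineering: the international pool 10/14 = 71.4%, the domestic pool 50/87 = 57.5% → the international pool
Arts: the international pool 47/116 = 40.5%, the domestic pool 2/6 = 33.3% → the international pool
Sciences: the international pool 21/37 = 56.8%, the domestic pool 22/47 = 46.8% → the international pool
Overall: the international pool 107/219 = 48.9%, the domestic pool 85/165 = 51.5% → the domestic pool
The international pool wins each department group but the domestic pool wins overall — the comparison reverses. The international pool's applicants skew toward Arts, which has a lower base rate.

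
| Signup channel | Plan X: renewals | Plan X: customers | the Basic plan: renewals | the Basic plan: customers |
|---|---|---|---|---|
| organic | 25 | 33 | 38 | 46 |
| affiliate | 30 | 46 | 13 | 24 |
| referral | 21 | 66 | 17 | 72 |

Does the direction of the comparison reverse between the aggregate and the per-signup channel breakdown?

No

Organic: Plan X 25/33 = 75.8%, the Basic plan 38/46 = 82.6% → the Basic plan
Affiliate: Plan X 30/46 = 65.2%, the Basic plan 13/24 = 54.2% → Plan X
Referral: Plan X 21/66 = 31.8%, the Basic plan 17/72 = 23.6% → Plan X
Overall: Plan X 76/145 = 52.4%, the Basic plan 68/142 = 47.9% → Plan X
Neither sweeps: Plan X wins 2 of 3 groups, the Basic plan wins 1. Plan X wins overall but not every group — no Simpson reversal.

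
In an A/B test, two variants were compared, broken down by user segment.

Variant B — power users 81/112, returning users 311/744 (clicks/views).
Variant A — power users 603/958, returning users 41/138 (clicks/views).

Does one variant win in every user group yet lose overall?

Yes

Power users: Variant B 81/112 = 72.3%, Variant A 603/958 = 62.9% → Variant B
Returning users: Variant B 311/744 = 41.8%, Variant A 41/138 = 29.7% → Variant B
Overall: Variant B 392/856 = 45.8%, Variant A 644/1096 = 58.8% → Variant A
Variant B wins each user group but Variant A wins overall — the comparison reverses. Variant B's views skew toward returning users, which has a lower base rate.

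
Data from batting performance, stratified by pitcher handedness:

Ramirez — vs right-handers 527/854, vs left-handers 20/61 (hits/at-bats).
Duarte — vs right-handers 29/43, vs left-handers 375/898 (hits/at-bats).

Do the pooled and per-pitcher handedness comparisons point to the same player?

No

Vs right-handers: Ramirez 527/854 = 61.7%, Duarte 29/43 = 67.4% → Duarte
Vs left-handers: Ramirez 20/61 = 32.8%, Duarte 375/898 = 41.8% → Duarte
Overall: Ramirez 547/915 = 59.8%, Duarte 404/941 = 42.9% → Ramirez
Duarte wins each pitcher group but Ramirez wins overall — the comparison reverses. Duarte's at-bats skew toward vs left-handers, which has a lower base rate.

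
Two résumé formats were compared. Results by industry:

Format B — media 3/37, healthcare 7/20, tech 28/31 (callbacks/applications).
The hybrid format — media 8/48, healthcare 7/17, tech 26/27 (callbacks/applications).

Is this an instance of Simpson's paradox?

Media: Format B 3/37 = 8.1%, the hybrid format 8/48 = 16.7% → the hybrid format
Healthcare: Format B 7/20 = 35.0%, the hybrid format 7/17 = 41.2% → the hybrid format
Tech: Format B 28/31 = 90.3%, the hybrid format 26/27 = 96.3% → the hybrid format
Overall: Format B 38/88 = 43.2%, the hybrid format 41/92 = 44.6% → the hybrid format
The hybrid format wins overall and in every industry group — no reversal.

No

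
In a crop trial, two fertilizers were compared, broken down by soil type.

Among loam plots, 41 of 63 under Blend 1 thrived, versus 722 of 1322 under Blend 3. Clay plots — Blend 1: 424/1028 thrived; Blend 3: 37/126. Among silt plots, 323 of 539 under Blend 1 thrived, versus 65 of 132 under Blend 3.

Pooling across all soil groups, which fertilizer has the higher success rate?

Blend 3

Loam: Blend 1 41/63 = 65.1%, Blend 3 722/1322 = 54.6% → Blend 1
Clay: Blend 1 424/1028 = 41.2%, Blend 3 37/126 = 29.4% → Blend 1
Silt: Blend 1 323/539 = 59.9%, Blend 3 65/132 = 49.2% → Blend 1
Overall: Blend 1 788/1630 = 48.3%, Blend 3 824/1580 = 52.2% → Blend 3
(Blend 1 wins every soil group but Blend 3 wins overall — Blend 1's plots skew toward the low-rate clay group.)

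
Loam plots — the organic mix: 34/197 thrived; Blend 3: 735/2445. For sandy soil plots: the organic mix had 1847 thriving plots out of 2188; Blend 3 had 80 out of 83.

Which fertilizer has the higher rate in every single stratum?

Blend 3

Loam: the organic mix 34/197 = 17.3%, Blend 3 735/2445 = 30.1% → Blend 3
Sandy soil: the organic mix 1847/2188 = 84.4%, Blend 3 80/83 = 96.4% → Blend 3
Blend 3 has the higher rate in both groups.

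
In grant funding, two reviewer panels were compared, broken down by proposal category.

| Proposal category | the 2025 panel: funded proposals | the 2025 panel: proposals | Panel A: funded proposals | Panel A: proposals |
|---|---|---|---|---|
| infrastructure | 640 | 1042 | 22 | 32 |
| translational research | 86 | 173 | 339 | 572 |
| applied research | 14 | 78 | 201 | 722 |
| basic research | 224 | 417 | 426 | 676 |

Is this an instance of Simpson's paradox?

Infrastructure: the 2025 panel 640/1042 = 61.4%, Panel A 22/32 = 68.8% → Panel A
Translational research: the 2025 panel 86/173 = 49.7%, Panel A 339/572 = 59.3% → Panel A
Applied research: the 2025 panel 14/78 = 17.9%, Panel A 201/722 = 27.8% → Panel A
Basic research: the 2025 panel 224/417 = 53.7%, Panel A 426/676 = 63.0% → Panel A
Overall: the 2025 panel 964/1710 = 56.4%, Panel A 988/2002 = 49.4% → the 2025 panel
Panel A wins each proposal group but the 2025 panel wins overall — the comparison reverses. Panel A's proposals skew toward applied research, which has a lower base rate.

Yes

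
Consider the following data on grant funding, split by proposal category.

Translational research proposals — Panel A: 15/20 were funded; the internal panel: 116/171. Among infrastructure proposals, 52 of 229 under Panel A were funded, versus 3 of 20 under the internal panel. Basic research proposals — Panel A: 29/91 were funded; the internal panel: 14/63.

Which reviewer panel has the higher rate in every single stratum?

Panel A

Translational research: Panel A 15/20 = 75.0%, the internal panel 116/171 = 67.8% → Panel A
Infrastructure: Panel A 52/229 = 22.7%, the internal panel 3/20 = 15.0% → Panel A
Basic research: Panel A 29/91 = 31.9%, the internal panel 14/63 = 22.2% → Panel A
Panel A has the higher rate in all 3 groups.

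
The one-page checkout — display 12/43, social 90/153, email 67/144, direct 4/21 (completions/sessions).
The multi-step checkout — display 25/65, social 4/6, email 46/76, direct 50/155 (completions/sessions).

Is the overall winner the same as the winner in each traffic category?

No

Display: the one-page checkout 12/43 = 27.9%, the multi-step checkout 25/65 = 38.5% → the multi-step checkout
Social: the one-page checkout 90/153 = 58.8%, the multi-step checkout 4/6 = 66.7% → the multi-step checkout
Email: the one-page checkout 67/144 = 46.5%, the multi-step checkout 46/76 = 60.5% → the multi-step checkout
Direct: the one-page checkout 4/21 = 19.0%, the multi-step checkout 50/155 = 32.3% → the multi-step checkout
Overall: the one-page checkout 173/361 = 47.9%, the multi-step checkout 125/302 = 41.4% → the one-page checkout
The multi-step checkout wins each traffic group but the one-page checkout wins overall — the comparison reverses. The multi-step checkout's sessions skew toward direct, which has a lower base rate.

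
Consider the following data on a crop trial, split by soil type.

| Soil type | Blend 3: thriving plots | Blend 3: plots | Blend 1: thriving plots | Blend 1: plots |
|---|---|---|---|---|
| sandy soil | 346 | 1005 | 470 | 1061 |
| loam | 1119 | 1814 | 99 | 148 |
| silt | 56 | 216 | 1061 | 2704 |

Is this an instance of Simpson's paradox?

Yes

Sandy soil: Blend 3 346/1005 = 34.4%, Blend 1 470/1061 = 44.3% → Blend 1
Loam: Blend 3 1119/1814 = 61.7%, Blend 1 99/148 = 66.9% → Blend 1
Silt: Blend 3 56/216 = 25.9%, Blend 1 1061/2704 = 39.2% → Blend 1
Overall: Blend 3 1521/3035 = 50.1%, Blend 1 1630/3913 = 41.7% → Blend 3
Blend 1 wins each soil group but Blend 3 wins overall — the comparison reverses. Blend 1's plots skew toward silt, which has a lower base rate.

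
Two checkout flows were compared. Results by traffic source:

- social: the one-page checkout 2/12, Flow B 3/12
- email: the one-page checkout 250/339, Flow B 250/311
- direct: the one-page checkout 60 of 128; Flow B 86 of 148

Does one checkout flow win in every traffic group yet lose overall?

No

Social: the one-page checkout 2/12 = 16.7%, Flow B 3/12 = 25.0% → Flow B
Email: the one-page checkout 250/339 = 73.7%, Flow B 250/311 = 80.4% → Flow B
Direct: the one-page checkout 60/128 = 46.9%, Flow B 86/148 = 58.1% → Flow B
Overall: the one-page checkout 312/479 = 65.1%, Flow B 339/471 = 72.0% → Flow B
Flow B wins overall and in every traffic group — no reversal.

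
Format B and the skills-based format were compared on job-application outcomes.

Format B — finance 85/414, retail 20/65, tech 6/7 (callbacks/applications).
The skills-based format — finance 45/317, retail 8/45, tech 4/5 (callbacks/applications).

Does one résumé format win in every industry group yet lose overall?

No

Finance: Format B 85/414 = 20.5%, the skills-based format 45/317 = 14.2% → Format B
Retail: Format B 20/65 = 30.8%, the skills-based format 8/45 = 17.8% → Format B
Tech: Format B 6/7 = 85.7%, the skills-based format 4/5 = 80.0% → Format B
Overall: Format B 111/486 = 22.8%, the skills-based format 57/367 = 15.5% → Format B
Format B wins overall and in every industry group — no reversal.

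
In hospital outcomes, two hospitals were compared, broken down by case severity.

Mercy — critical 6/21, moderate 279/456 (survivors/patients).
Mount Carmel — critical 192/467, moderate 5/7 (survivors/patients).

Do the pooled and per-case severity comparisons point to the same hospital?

Critical: Mercy 6/21 = 28.6%, Mount Carmel 192/467 = 41.1% → Mount Carmel
Moderate: Mercy 279/456 = 61.2%, Mount Carmel 5/7 = 71.4% → Mount Carmel
Overall: Mercy 285/477 = 59.7%, Mount Carmel 197/474 = 41.6% → Mercy
Mount Carmel wins each case group but Mercy wins overall — the comparison reverses. Mount Carmel's patients skew toward critical, which has a lower base rate.

No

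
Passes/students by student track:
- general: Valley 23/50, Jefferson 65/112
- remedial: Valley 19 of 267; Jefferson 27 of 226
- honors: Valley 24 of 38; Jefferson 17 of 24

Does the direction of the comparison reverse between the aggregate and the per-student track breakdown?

No

General: Valley 23/50 = 46.0%, Jefferson 65/112 = 58.0% → Jefferson
Remedial: Valley 19/267 = 7.1%, Jefferson 27/226 = 11.9% → Jefferson
Honors: Valley 24/38 = 63.2%, Jefferson 17/24 = 70.8% → Jefferson
Overall: Valley 66/355 = 18.6%, Jefferson 109/362 = 30.1% → Jefferson
Jefferson wins overall and in every student group — no reversal.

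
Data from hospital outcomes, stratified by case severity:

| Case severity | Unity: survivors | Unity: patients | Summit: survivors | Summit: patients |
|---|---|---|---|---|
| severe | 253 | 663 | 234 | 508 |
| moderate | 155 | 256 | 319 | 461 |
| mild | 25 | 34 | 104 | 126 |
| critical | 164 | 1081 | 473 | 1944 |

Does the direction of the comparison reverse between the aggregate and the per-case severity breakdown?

No

Severe: Unity 253/663 = 38.2%, Summit 234/508 = 46.1% → Summit
Moderate: Unity 155/256 = 60.5%, Summit 319/461 = 69.2% → Summit
Mild: Unity 25/34 = 73.5%, Summit 104/126 = 82.5% → Summit
Critical: Unity 164/1081 = 15.2%, Summit 473/1944 = 24.3% → Summit
Overall: Unity 597/2034 = 29.4%, Summit 1130/3039 = 37.2% → Summit
Summit wins overall and in every case group — no reversal.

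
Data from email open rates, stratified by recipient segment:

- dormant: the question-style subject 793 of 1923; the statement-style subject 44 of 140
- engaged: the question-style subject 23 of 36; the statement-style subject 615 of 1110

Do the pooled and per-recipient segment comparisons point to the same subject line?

Dormant: the question-style subject 793/1923 = 41.2%, the statement-style subject 44/140 = 31.4% → the question-style subject
Engaged: the question-style subject 23/36 = 63.9%, the statement-style subject 615/1110 = 55.4% → the question-style subject
Overall: the question-style subject 816/1959 = 41.7%, the statement-style subject 659/1250 = 52.7% → the statement-style subject
The question-style subject wins each recipient group but the statement-style subject wins overall — the comparison reverses. The question-style subject's sends skew toward dormant, which has a lower base rate.

No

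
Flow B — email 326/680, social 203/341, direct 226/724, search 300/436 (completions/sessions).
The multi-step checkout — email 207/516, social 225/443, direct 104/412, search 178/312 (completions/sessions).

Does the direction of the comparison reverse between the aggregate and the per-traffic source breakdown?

No

Email: Flow B 326/680 = 47.9%, the multi-step checkout 207/516 = 40.1% → Flow B
Social: Flow B 203/341 = 59.5%, the multi-step checkout 225/443 = 50.8% → Flow B
Direct: Flow B 226/724 = 31.2%, the multi-step checkout 104/412 = 25.2% → Flow B
Search: Flow B 300/436 = 68.8%, the multi-step checkout 178/312 = 57.1% → Flow B
Overall: Flow B 1055/2181 = 48.4%, the multi-step checkout 714/1683 = 42.4% → Flow B
Flow B wins overall and in every traffic group — no reversal.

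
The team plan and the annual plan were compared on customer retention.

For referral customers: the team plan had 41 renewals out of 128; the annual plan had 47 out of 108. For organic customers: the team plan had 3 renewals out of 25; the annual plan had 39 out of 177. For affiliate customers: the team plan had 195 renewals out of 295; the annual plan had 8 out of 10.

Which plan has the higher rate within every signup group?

the annual plan

Referral: the team plan 41/128 = 32.0%, the annual plan 47/108 = 43.5% → the annual plan
Organic: the team plan 3/25 = 12.0%, the annual plan 39/177 = 22.0% → the annual plan
Affiliate: the team plan 195/295 = 66.1%, the annual plan 8/10 = 80.0% → the annual plan
The annual plan has the higher rate in all 3 groups.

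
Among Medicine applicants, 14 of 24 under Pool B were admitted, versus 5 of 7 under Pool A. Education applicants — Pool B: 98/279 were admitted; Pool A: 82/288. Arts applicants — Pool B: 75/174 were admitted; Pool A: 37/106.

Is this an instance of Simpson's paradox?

No

Medicine: Pool B 14/24 = 58.3%, Pool A 5/7 = 71.4% → Pool A
Education: Pool B 98/279 = 35.1%, Pool A 82/288 = 28.5% → Pool B
Arts: Pool B 75/174 = 43.1%, Pool A 37/106 = 34.9% → Pool B
Overall: Pool B 187/477 = 39.2%, Pool A 124/401 = 30.9% → Pool B
Neither sweeps: Pool B wins 2 of 3 groups, Pool A wins 1. Pool B wins overall but not every group — no Simpson reversal.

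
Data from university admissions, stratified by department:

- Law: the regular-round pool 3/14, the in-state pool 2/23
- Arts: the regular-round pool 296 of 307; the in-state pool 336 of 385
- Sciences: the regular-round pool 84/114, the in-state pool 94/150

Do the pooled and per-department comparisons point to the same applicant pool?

Law: the regular-round pool 3/14 = 21.4%, the in-state pool 2/23 = 8.7% → the regular-round pool
Arts: the regular-round pool 296/307 = 96.4%, the in-state pool 336/385 = 87.3% → the regular-round pool
Sciences: the regular-round pool 84/114 = 73.7%, the in-state pool 94/150 = 62.7% → the regular-round pool
Overall: the regular-round pool 383/435 = 88.0%, the in-state pool 432/558 = 77.4% → the regular-round pool
The regular-round pool wins overall and in every department group — no reversal.

Yes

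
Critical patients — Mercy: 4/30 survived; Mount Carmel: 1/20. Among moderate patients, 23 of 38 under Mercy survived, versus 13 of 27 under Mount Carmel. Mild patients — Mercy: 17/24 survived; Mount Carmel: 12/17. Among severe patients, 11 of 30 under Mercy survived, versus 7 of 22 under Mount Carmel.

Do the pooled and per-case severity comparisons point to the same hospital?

Yes

Critical: Mercy 4/30 = 13.3%, Mount Carmel 1/20 = 5.0% → Mercy
Moderate: Mercy 23/38 = 60.5%, Mount Carmel 13/27 = 48.1% → Mercy
Mild: Mercy 17/24 = 70.8%, Mount Carmel 12/17 = 70.6% → Mercy
Severe: Mercy 11/30 = 36.7%, Mount Carmel 7/22 = 31.8% → Mercy
Overall: Mercy 55/122 = 45.1%, Mount Carmel 33/86 = 38.4% → Mercy
Mercy wins overall and in every case group — no reversal.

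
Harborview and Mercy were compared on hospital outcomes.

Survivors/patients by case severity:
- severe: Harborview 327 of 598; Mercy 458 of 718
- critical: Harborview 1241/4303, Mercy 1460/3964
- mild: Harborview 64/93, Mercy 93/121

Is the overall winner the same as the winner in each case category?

Severe: Harborview 327/598 = 54.7%, Mercy 458/718 = 63.8% → Mercy
Critical: Harborview 1241/4303 = 28.8%, Mercy 1460/3964 = 36.8% → Mercy
Mild: Harborview 64/93 = 68.8%, Mercy 93/121 = 76.9% → Mercy
Overall: Harborview 1632/4994 = 32.7%, Mercy 2011/4803 = 41.9% → Mercy
Mercy wins overall and in every case group — no reversal.

Yes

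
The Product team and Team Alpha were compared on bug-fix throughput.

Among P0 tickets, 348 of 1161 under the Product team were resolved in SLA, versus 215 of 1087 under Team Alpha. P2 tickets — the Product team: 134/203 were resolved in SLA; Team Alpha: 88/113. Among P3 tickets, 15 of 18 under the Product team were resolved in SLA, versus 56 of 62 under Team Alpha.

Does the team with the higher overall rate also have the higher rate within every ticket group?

P0: the Product team 348/1161 = 30.0%, Team Alpha 215/1087 = 19.8% → the Product team
P2: the Product team 134/203 = 66.0%, Team Alpha 88/113 = 77.9% → Team Alpha
P3: the Product team 15/18 = 83.3%, Team Alpha 56/62 = 90.3% → Team Alpha
Overall: the Product team 497/1382 = 36.0%, Team Alpha 359/1262 = 28.4% → the Product team
Neither sweeps: the Product team wins 1 of 3 groups, Team Alpha wins 2. The Product team wins overall but not every group — no Simpson reversal.

No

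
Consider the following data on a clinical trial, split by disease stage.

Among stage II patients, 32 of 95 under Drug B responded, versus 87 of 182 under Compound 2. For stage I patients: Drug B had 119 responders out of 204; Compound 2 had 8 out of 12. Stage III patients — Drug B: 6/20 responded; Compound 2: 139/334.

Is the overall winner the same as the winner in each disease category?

No

Stage II: Drug B 32/95 = 33.7%, Compound 2 87/182 = 47.8% → Compound 2
Stage I: Drug B 119/204 = 58.3%, Compound 2 8/12 = 66.7% → Compound 2
Stage III: Drug B 6/20 = 30.0%, Compound 2 139/334 = 41.6% → Compound 2
Overall: Drug B 157/319 = 49.2%, Compound 2 234/528 = 44.3% → Drug B
Compound 2 wins each disease group but Drug B wins overall — the comparison reverses. Compound 2's patients skew toward stage III, which has a lower base rate.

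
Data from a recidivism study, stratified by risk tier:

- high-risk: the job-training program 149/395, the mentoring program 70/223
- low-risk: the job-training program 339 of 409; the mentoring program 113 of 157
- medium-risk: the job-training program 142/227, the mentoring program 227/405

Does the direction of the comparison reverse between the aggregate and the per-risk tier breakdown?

High-risk: the job-training program 149/395 = 37.7%, the mentoring program 70/223 = 31.4% → the job-training program
Low-risk: the job-training program 339/409 = 82.9%, the mentoring program 113/157 = 72.0% → the job-training program
Medium-risk: the job-training program 142/227 = 62.6%, the mentoring program 227/405 = 56.0% → the job-training program
Overall: the job-training program 630/1031 = 61.1%, the mentoring program 410/785 = 52.2% → the job-training program
The job-training program wins overall and in every risk group — no reversal.

No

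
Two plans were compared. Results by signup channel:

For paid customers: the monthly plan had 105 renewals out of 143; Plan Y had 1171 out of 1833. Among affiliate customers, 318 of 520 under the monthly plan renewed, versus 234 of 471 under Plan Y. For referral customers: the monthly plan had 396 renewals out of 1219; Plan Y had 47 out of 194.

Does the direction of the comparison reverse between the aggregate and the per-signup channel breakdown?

Yes

Paid: the monthly plan 105/143 = 73.4%, Plan Y 1171/1833 = 63.9% → the monthly plan
Affiliate: the monthly plan 318/520 = 61.2%, Plan Y 234/471 = 49.7% → the monthly plan
Referral: the monthly plan 396/1219 = 32.5%, Plan Y 47/194 = 24.2% → the monthly plan
Overall: the monthly plan 819/1882 = 43.5%, Plan Y 1452/2498 = 58.1% → Plan Y
The monthly plan wins each signup group but Plan Y wins overall — the comparison reverses. The monthly plan's customers skew toward referral, which has a lower base rate.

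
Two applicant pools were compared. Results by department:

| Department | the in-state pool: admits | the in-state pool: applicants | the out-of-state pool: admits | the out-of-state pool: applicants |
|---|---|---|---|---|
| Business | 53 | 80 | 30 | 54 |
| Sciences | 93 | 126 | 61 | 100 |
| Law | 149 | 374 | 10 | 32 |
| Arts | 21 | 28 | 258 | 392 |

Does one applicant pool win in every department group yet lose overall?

Business: the in-state pool 53/80 = 66.2%, the out-of-state pool 30/54 = 55.6% → the in-state pool
Sciences: the in-state pool 93/126 = 73.8%, the out-of-state pool 61/100 = 61.0% → the in-state pool
Law: the in-state pool 149/374 = 39.8%, the out-of-state pool 10/32 = 31.2% → the in-state pool
Arts: the in-state pool 21/28 = 75.0%, the out-of-state pool 258/392 = 65.8% → the in-state pool
Overall: the in-state pool 316/608 = 52.0%, the out-of-state pool 359/578 = 62.1% → the out-of-state pool
The in-state pool wins each department group but the out-of-state pool wins overall — the comparison reverses. The in-state pool's applicants skew toward Law, which has a lower base rate.

Yes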